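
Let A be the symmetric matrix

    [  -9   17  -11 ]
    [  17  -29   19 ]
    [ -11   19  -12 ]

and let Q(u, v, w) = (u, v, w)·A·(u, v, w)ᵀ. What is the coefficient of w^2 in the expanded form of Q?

The coefficient of w^2 is the diagonal entry A[3,3] = -12.

-12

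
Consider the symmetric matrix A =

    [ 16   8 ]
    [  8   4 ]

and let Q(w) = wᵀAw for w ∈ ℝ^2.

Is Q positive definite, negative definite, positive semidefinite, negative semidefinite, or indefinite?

Symmetric row and column elimination reduces A to a congruent diagonal form with pivots 16, 0.
That gives 1 positive, 1 zero pivots.
Hence Q is positive semidefinite.

positive semidefinite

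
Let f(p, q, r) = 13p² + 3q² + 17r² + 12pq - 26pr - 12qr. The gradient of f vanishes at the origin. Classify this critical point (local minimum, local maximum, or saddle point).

The Hessian at the origin is H = [[26, 12, -26], [12, 6, -12], [-26, -12, 34]].
Congruent diagonalization of H (simultaneous row and column reduction) yields pivots 26, 6/13, 8.
That gives 3 positive pivots.
H is positive definite, so the origin is a strict local minimum.

local minimum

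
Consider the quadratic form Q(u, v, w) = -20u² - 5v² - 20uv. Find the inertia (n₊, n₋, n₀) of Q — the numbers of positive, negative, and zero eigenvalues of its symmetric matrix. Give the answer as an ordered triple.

The associated matrix is A = [[-20, -10, 0], [-10, -5, 0], [0, 0, 0]].
Applying the same elementary operations to the rows and columns of A produces a congruent diagonal matrix with entries -20, 0, 0.
So there are 1 negative, 2 zero pivots.

(0, 1, 2)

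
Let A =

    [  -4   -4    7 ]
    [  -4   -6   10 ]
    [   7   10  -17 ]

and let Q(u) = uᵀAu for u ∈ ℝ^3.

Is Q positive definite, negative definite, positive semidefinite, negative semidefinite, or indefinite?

Congruent diagonalization of A (simultaneous row and column reduction) yields pivots -4, -2, -1/4.
So there are 3 negative pivots.
Hence Q is negative definite.

negative definite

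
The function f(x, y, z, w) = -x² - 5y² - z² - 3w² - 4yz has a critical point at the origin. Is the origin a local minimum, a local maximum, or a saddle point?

The Hessian at the origin is H = [[-2, 0, 0, 0], [0, -10, -4, 0], [0, -4, -2, 0], [0, 0, 0, -6]].
Row-reducing H symmetrically gives the diagonal entries -2, -10, -2/5, -6.
So there are 4 negative pivots.
H is negative definite, so the origin is a strict local maximum.

local maximum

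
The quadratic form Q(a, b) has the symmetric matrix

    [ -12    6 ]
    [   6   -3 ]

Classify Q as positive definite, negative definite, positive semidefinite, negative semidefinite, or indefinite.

Congruent diagonalization of A (simultaneous row and column reduction) yields pivots -12, 0.
So there are 1 negative, 1 zero pivots.
Hence Q is negative semidefinite.

negative semidefinite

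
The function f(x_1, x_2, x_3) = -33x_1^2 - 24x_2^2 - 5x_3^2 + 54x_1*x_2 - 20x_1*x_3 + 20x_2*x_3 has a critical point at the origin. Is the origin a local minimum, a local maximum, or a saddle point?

local maximum

The Hessian at the origin is H = [[-66, 54, -20], [54, -48, 20], [-20, 20, -10]].
Row-reducing H symmetrically gives the diagonal entries -66, -42/11, -10/21.
That gives 3 negative pivots.
H is negative definite, so the origin is a strict local maximum.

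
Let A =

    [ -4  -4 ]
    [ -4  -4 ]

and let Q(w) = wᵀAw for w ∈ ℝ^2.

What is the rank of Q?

1

Congruent diagonalization of A (simultaneous row and column reduction) yields pivots -4, 0.
So there are 1 negative, 1 zero pivots.
The rank is the number of nonzero pivots: 1.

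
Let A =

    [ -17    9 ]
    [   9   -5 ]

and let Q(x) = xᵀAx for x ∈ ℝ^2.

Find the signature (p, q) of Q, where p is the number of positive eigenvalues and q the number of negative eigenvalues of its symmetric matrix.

(0, 2)

Symmetric row and column elimination reduces A to a congruent diagonal form with pivots -17, -4/17.
Counting signs: 2 negative.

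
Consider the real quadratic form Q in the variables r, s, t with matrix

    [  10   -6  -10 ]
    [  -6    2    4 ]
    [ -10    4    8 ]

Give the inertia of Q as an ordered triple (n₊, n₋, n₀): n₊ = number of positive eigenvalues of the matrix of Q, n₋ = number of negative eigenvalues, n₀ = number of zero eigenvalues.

(2, 1, 0)

Congruent diagonalization of A (simultaneous row and column reduction) yields pivots 10, -8/5, 1/2.
Counting signs: 2 positive, 1 negative.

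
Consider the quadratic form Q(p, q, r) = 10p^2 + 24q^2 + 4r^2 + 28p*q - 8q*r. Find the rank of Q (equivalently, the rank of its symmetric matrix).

Write A = [[10, 14, 0], [14, 24, -4], [0, -4, 4]].
Row-reducing A symmetrically gives the diagonal entries 10, 22/5, 4/11.
So there are 3 positive pivots.
The rank is the number of nonzero pivots: 3.

3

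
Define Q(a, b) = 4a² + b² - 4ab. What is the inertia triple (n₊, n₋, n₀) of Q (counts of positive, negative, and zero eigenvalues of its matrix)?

(1, 0, 1)

The symmetric matrix is A = [[4, -2], [-2, 1]].
Row-reducing A symmetrically gives the diagonal entries 4, 0.
That gives 1 positive, 1 zero pivots.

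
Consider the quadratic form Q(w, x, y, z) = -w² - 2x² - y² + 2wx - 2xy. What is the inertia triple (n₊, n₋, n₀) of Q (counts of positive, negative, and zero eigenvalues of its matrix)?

The symmetric matrix is A = [[-1, 1, 0, 0], [1, -2, -1, 0], [0, -1, -1, 0], [0, 0, 0, 0]].
Applying the same elementary operations to the rows and columns of A produces a congruent diagonal matrix with entries -1, -1, 0, 0.
Counting signs: 2 negative, 2 zero.

(0, 2, 2)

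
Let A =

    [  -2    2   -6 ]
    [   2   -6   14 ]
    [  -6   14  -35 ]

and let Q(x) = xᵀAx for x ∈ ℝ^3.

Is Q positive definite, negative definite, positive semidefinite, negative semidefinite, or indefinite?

Leading principal minors: Δ_1 = -2, Δ_2 = 8, Δ_3 = -8.
The signs alternate starting with Δ_1 < 0, so by Sylvester's criterion Q is negative definite.

negative definite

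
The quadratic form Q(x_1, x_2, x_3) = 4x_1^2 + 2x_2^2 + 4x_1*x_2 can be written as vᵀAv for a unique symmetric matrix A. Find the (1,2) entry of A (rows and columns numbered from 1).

The coefficient of x_1·x_2 in Q is 4. For a symmetric A this equals A[1,2] + A[2,1] = 2·A[1,2].
So A[1,2] = 4/2 = 2.

2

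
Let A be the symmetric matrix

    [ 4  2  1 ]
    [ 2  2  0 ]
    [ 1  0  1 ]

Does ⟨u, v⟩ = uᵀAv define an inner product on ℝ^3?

yes

Leading principal minors: Δ_1 = 4, Δ_2 = 4, Δ_3 = 2.
All leading principal minors are positive, so by Sylvester's criterion Q is positive definite.
⟨·,·⟩ is an inner product exactly when A is positive definite.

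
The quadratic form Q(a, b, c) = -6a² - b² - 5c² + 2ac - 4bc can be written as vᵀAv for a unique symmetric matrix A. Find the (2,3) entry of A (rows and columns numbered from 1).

-2

The coefficient of b·c in Q is -4. For a symmetric A this equals A[2,3] + A[3,2] = 2·A[2,3].
So A[2,3] = -4/2 = -2.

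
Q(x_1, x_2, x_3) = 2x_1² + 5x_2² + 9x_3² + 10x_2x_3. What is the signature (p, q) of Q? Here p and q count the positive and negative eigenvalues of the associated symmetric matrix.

Write A = [[2, 0, 0], [0, 5, 5], [0, 5, 9]].
Congruent diagonalization of A (simultaneous row and column reduction) yields pivots 2, 5, 4.
Counting signs: 3 positive.

(3, 0)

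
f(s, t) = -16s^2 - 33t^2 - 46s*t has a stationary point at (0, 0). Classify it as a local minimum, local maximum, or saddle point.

The Hessian at the origin is H = [[-32, -46], [-46, -66]].
det H = -32·-66 − (-46)² = -4 < 0, so H is indefinite.
Therefore the origin is a saddle point.

saddle point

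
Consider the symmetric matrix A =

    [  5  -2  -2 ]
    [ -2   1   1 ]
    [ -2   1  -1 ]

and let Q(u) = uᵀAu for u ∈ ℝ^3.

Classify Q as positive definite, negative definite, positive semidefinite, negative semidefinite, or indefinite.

Symmetric row and column elimination reduces A to a congruent diagonal form with pivots 5, 1/5, -2.
So there are 2 positive, 1 negative pivots.
Hence Q is indefinite.

indefinite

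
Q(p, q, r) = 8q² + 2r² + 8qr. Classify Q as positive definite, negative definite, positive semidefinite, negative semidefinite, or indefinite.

Write A = [[0, 0, 0], [0, 8, 4], [0, 4, 2]].
Applying the same elementary operations to the rows and columns of A produces a congruent diagonal matrix with entries 0, 8, 0.
So there are 1 positive, 2 zero pivots.
Hence Q is positive semidefinite.

positive semidefinite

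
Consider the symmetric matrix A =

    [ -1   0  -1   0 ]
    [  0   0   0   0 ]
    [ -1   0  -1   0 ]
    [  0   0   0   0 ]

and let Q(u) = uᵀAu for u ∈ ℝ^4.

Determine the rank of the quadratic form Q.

1

Applying the same elementary operations to the rows and columns of A produces a congruent diagonal matrix with entries -1, 0, 0, 0.
So there are 1 negative, 3 zero pivots.
The rank is the number of nonzero pivots: 1.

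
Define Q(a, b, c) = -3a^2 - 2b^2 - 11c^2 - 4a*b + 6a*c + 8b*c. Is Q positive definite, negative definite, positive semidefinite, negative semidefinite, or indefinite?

negative definite

The symmetric matrix of Q is A = [[-3, -2, 3], [-2, -2, 4], [3, 4, -11]].
Leading principal minors: Δ_1 = -3, Δ_2 = 2, Δ_3 = -4.
The signs alternate starting with Δ_1 < 0, so by Sylvester's criterion Q is negative definite.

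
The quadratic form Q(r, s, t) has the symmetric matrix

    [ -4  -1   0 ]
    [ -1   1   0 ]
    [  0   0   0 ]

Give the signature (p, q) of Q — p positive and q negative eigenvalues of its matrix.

(1, 1)

Row-reducing A symmetrically gives the diagonal entries -4, 5/4, 0.
Counting signs: 1 positive, 1 negative, 1 zero.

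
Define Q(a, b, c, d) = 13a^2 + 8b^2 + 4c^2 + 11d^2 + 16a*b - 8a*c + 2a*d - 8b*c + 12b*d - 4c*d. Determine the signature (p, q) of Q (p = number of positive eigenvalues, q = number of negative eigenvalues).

(4, 0)

The symmetric matrix is A = [[13, 8, -4, 1], [8, 8, -4, 6], [-4, -4, 4, -2], [1, 6, -2, 11]].
An LDLᵀ factorisation of A has diagonal entries 13, 40/13, 2, 1.
Counting signs: 4 positive.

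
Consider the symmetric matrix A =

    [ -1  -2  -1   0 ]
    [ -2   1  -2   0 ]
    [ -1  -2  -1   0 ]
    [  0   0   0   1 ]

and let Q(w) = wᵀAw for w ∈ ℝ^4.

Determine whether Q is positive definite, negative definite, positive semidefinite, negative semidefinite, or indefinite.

indefinite

Row-reducing A symmetrically gives the diagonal entries -1, 5, 0, 1.
That gives 2 positive, 1 negative, 1 zero pivots.
Hence Q is indefinite.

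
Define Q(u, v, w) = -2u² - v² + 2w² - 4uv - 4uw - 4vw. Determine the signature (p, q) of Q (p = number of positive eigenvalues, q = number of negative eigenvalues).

(2, 1)

The symmetric matrix is A = [[-2, -2, -2], [-2, -1, -2], [-2, -2, 2]].
Applying the same elementary operations to the rows and columns of A produces a congruent diagonal matrix with entries -2, 1, 4.
Counting signs: 2 positive, 1 negative.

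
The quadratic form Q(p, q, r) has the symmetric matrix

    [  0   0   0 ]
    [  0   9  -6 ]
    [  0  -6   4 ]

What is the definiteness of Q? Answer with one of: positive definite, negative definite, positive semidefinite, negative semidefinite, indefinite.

positive semidefinite

Symmetric row and column elimination reduces A to a congruent diagonal form with pivots 0, 9, 0.
So there are 1 positive, 2 zero pivots.
Hence Q is positive semidefinite.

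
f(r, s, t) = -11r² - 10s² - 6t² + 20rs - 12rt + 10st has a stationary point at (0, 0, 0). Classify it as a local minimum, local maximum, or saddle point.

local maximum

The Hessian at the origin is H = [[-22, 20, -12], [20, -20, 10], [-12, 10, -12]].
Symmetric row and column elimination reduces H to a congruent diagonal form with pivots -22, -20/11, -5.
So there are 3 negative pivots.
H is negative definite, so the origin is a strict local maximum.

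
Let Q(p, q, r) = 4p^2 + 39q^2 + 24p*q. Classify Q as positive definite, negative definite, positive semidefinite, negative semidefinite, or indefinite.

The symmetric matrix is A = [[4, 12, 0], [12, 39, 0], [0, 0, 0]].
Row-reducing A symmetrically gives the diagonal entries 4, 3, 0.
So there are 2 positive, 1 zero pivots.
Hence Q is positive semidefinite.

positive semidefinite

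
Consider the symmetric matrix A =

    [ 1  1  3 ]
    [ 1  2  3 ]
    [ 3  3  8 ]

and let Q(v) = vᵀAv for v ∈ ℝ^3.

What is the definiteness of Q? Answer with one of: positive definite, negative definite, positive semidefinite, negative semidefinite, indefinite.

An LDLᵀ factorisation of A has diagonal entries 1, 1, -1.
So there are 2 positive, 1 negative pivots.
Hence Q is indefinite.

indefinite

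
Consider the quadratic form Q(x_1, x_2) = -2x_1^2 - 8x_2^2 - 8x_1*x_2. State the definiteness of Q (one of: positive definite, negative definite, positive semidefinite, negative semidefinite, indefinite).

negative semidefinite

The symmetric matrix is A = [[-2, -4], [-4, -8]].
Symmetric row and column elimination reduces A to a congruent diagonal form with pivots -2, 0.
So there are 1 negative, 1 zero pivots.
Hence Q is negative semidefinite.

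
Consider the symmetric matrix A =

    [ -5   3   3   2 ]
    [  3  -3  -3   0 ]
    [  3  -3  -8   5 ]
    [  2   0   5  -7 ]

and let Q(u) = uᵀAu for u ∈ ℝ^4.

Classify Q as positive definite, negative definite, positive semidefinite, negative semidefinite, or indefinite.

Congruent diagonalization of A (simultaneous row and column reduction) yields pivots -5, -6/5, -5, 0.
Counting signs: 3 negative, 1 zero.
Hence Q is negative semidefinite.

negative semidefinite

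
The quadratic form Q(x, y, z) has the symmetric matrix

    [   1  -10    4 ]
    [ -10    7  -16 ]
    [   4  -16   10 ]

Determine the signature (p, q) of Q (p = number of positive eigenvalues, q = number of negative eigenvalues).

Symmetric row and column elimination reduces A to a congruent diagonal form with pivots 1, -93, 6/31.
So there are 2 positive, 1 negative pivots.

(2, 1)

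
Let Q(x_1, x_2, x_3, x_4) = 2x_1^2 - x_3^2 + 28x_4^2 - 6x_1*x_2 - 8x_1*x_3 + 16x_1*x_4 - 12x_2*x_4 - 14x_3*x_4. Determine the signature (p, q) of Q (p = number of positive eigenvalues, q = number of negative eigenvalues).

(2, 2)

The associated matrix is A = [[2, -3, -4, 8], [-3, 0, 0, -6], [-4, 0, -1, -7], [8, -6, -7, 28]].
Symmetric row and column elimination reduces A to a congruent diagonal form with pivots 2, -9/2, -1, 5.
So there are 2 positive, 2 negative pivots.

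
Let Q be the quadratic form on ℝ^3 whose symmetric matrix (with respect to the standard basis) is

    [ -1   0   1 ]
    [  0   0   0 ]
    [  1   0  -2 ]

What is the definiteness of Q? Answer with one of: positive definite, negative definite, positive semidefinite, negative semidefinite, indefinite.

negative semidefinite

Row-reducing A symmetrically gives the diagonal entries -1, 0, -1.
That gives 2 negative, 1 zero pivots.
Hence Q is negative semidefinite.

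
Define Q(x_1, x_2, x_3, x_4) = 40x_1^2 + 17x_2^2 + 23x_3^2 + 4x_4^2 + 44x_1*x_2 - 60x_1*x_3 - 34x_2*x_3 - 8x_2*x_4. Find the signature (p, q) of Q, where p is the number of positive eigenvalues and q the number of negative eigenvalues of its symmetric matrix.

The associated matrix is A = [[40, 22, -30, 0], [22, 17, -17, -4], [-30, -17, 23, 0], [0, -4, 0, 4]].
Applying the same elementary operations to the rows and columns of A produces a congruent diagonal matrix with entries 40, 49/10, 22/49, 4/11.
So there are 4 positive pivots.

(4, 0)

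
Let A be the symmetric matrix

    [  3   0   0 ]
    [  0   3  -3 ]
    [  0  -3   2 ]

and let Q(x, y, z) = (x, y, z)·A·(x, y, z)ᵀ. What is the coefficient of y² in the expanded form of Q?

The coefficient of y² is the diagonal entry A[2,2] = 3.

3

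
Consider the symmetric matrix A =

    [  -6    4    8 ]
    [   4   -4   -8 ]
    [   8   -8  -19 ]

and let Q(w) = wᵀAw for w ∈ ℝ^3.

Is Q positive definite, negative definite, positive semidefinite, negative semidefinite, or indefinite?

negative definite

Leading principal minors: Δ_1 = -6, Δ_2 = 8, Δ_3 = -24.
The signs alternate starting with Δ_1 < 0, so by Sylvester's criterion Q is negative definite.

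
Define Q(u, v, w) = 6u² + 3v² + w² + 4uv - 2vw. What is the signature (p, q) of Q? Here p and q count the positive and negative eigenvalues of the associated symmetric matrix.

(3, 0)

Write A = [[6, 2, 0], [2, 3, -1], [0, -1, 1]].
Congruent diagonalization of A (simultaneous row and column reduction) yields pivots 6, 7/3, 4/7.
That gives 3 positive pivots.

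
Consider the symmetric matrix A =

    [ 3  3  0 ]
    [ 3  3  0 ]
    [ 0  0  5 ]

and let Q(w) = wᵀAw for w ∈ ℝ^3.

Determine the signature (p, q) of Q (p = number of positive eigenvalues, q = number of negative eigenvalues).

Row-reducing A symmetrically gives the diagonal entries 3, 0, 5.
Counting signs: 2 positive, 1 zero.

(2, 0)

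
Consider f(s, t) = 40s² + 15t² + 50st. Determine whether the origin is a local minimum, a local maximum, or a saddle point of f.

saddle point

The Hessian at the origin is H = [[80, 50], [50, 30]].
det H = 80·30 − (50)² = -100 < 0, so H is indefinite.
Therefore the origin is a saddle point.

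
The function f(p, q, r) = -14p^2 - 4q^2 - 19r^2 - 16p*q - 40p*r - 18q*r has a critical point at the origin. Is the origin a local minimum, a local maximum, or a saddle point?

The Hessian at the origin is H = [[-28, -16, -40], [-16, -8, -18], [-40, -18, -38]].
An LDLᵀ factorisation of H has diagonal entries -28, 8/7, -3/2.
So there are 1 positive, 2 negative pivots.
H is indefinite, so the origin is a saddle point.

saddle point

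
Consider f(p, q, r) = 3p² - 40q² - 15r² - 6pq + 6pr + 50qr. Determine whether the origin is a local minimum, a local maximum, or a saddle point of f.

The Hessian at the origin is H = [[6, -6, 6], [-6, -80, 50], [6, 50, -30]].
An LDLᵀ factorisation of H has diagonal entries 6, -86, 20/43.
Counting signs: 2 positive, 1 negative.
H is indefinite, so the origin is a saddle point.

saddle point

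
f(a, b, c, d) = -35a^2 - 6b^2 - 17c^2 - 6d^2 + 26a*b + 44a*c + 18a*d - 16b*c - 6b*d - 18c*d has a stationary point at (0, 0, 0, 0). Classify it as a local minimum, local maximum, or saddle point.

The Hessian at the origin is H = [[-70, 26, 44, 18], [26, -12, -16, -6], [44, -16, -34, -18], [18, -6, -18, -12]].
Applying the same elementary operations to the rows and columns of H produces a congruent diagonal matrix with entries -70, -82/35, -258/41, -12/43.
That gives 4 negative pivots.
H is negative definite, so the origin is a strict local maximum.

local maximum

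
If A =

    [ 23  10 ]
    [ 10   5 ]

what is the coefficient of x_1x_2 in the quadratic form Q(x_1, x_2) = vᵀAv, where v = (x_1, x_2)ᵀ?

20

The coefficient of x_1x_2 is A[1,2] + A[2,1] = 2·10 = 20.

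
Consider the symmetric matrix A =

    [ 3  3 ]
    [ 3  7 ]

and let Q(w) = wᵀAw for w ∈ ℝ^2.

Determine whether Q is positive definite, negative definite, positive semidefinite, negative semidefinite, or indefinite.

positive definite

Leading principal minors: Δ_1 = 3, Δ_2 = 12.
All leading principal minors are positive, so by Sylvester's criterion Q is positive definite.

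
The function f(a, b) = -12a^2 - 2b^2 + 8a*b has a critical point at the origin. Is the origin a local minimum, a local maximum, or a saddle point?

The Hessian at the origin is H = [[-24, 8], [8, -4]].
det H = -24·-4 − (8)² = 32 > 0 and H[1,1] = -24 < 0, so H is negative definite.
Therefore the origin is a local maximum.

local maximum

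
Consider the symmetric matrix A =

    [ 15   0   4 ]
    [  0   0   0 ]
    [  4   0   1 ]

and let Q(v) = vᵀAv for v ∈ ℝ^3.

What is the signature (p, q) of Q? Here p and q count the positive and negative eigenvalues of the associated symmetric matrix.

(1, 1)

Row-reducing A symmetrically gives the diagonal entries 15, 0, -1/15.
So there are 1 positive, 1 negative, 1 zero pivots.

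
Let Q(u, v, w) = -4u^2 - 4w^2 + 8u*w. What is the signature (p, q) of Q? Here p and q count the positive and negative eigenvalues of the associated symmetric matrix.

(0, 1)

The associated matrix is A = [[-4, 0, 4], [0, 0, 0], [4, 0, -4]].
Row-reducing A symmetrically gives the diagonal entries -4, 0, 0.
Counting signs: 1 negative, 2 zero.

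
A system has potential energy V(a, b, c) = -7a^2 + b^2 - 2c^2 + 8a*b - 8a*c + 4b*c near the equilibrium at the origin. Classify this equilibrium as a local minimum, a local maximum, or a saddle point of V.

saddle point

The Hessian at the origin is H = [[-14, 8, -8], [8, 2, 4], [-8, 4, -4]].
Row-reducing H symmetrically gives the diagonal entries -14, 46/7, 12/23.
That gives 2 positive, 1 negative pivots.
H is indefinite, so the origin is a saddle point.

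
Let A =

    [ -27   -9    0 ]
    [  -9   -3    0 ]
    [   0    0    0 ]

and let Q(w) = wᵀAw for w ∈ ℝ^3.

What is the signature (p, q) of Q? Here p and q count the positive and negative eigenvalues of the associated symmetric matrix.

Applying the same elementary operations to the rows and columns of A produces a congruent diagonal matrix with entries -27, 0, 0.
Counting signs: 1 negative, 2 zero.

(0, 1)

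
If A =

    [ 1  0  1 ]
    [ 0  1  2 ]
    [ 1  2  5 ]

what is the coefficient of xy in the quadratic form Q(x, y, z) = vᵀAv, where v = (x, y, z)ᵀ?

The coefficient of xy is A[1,2] + A[2,1] = 2·0 = 0.

0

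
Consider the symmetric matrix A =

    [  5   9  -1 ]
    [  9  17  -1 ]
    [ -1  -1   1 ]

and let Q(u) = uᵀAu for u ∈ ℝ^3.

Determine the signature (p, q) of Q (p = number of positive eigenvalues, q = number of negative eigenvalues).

Congruent diagonalization of A (simultaneous row and column reduction) yields pivots 5, 4/5, 0.
Counting signs: 2 positive, 1 zero.

(2, 0)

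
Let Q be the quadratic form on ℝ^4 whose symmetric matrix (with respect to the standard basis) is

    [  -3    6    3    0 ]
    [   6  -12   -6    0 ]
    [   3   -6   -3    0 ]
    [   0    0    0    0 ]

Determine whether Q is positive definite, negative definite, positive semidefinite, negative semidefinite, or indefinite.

Congruent diagonalization of A (simultaneous row and column reduction) yields pivots -3, 0, 0, 0.
Counting signs: 1 negative, 3 zero.
Hence Q is negative semidefinite.

negative semidefinite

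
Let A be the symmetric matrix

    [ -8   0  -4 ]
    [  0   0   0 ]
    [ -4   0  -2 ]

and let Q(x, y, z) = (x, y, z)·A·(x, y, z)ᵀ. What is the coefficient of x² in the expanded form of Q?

The coefficient of x² is the diagonal entry A[1,1] = -8.

-8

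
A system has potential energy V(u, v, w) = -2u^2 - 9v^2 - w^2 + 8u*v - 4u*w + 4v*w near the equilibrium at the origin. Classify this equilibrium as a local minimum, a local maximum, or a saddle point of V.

saddle point

The Hessian at the origin is H = [[-4, 8, -4], [8, -18, 4], [-4, 4, -2]].
Row-reducing H symmetrically gives the diagonal entries -4, -2, 10.
That gives 1 positive, 2 negative pivots.
H is indefinite, so the origin is a saddle point.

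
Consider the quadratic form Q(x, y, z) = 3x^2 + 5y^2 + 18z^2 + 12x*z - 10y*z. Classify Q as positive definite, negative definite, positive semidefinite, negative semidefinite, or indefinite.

Write A = [[3, 0, 6], [0, 5, -5], [6, -5, 18]].
Congruent diagonalization of A (simultaneous row and column reduction) yields pivots 3, 5, 1.
Counting signs: 3 positive.
Hence Q is positive definite.

positive definite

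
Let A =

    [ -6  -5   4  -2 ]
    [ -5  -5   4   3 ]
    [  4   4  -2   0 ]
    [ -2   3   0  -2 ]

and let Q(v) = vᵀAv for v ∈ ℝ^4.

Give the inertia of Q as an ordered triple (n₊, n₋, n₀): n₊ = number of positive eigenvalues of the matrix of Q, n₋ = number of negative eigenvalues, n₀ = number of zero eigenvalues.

(2, 2, 0)

Applying the same elementary operations to the rows and columns of A produces a congruent diagonal matrix with entries -6, -5/6, 6/5, 20.
So there are 2 positive, 2 negative pivots.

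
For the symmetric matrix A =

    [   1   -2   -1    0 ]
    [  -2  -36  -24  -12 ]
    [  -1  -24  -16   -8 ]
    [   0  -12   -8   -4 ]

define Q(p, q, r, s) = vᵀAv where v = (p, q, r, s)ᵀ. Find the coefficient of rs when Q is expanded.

-16

The coefficient of rs is A[3,4] + A[4,3] = 2·(-8) = -16.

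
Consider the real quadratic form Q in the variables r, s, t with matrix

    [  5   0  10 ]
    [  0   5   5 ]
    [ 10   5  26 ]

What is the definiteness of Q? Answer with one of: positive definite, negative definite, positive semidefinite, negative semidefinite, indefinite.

Applying the same elementary operations to the rows and columns of A produces a congruent diagonal matrix with entries 5, 5, 1.
That gives 3 positive pivots.
Hence Q is positive definite.

positive definite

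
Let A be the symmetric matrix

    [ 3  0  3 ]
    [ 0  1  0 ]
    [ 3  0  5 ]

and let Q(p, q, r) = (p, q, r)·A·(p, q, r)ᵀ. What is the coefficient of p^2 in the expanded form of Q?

3

The coefficient of p^2 is the diagonal entry A[1,1] = 3.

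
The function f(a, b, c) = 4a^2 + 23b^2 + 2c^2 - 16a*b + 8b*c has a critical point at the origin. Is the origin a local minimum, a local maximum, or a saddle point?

The Hessian at the origin is H = [[8, -16, 0], [-16, 46, 8], [0, 8, 4]].
Applying the same elementary operations to the rows and columns of H produces a congruent diagonal matrix with entries 8, 14, -4/7.
So there are 2 positive, 1 negative pivots.
H is indefinite, so the origin is a saddle point.

saddle point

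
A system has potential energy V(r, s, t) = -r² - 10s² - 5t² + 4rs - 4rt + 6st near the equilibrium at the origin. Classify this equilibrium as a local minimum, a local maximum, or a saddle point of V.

The Hessian at the origin is H = [[-2, 4, -4], [4, -20, 6], [-4, 6, -10]].
Symmetric row and column elimination reduces H to a congruent diagonal form with pivots -2, -12, -5/3.
So there are 3 negative pivots.
H is negative definite, so the origin is a strict local maximum.

local maximum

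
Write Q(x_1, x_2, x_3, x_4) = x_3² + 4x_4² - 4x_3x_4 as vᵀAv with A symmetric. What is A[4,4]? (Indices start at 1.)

4

The coefficient of x_4² in Q is 4, and that is exactly A[4,4].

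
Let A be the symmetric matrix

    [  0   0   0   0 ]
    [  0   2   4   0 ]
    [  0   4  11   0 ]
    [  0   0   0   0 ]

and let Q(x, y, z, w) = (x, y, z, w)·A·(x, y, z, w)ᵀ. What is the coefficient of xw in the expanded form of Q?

0

The coefficient of xw is A[1,4] + A[4,1] = 2·0 = 0.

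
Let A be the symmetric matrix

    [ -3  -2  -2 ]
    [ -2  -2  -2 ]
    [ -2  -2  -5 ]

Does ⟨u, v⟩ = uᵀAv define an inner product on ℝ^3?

no

Congruent diagonalization of A (simultaneous row and column reduction) yields pivots -3, -2/3, -3.
So there are 3 negative pivots.
Hence Q is negative definite.
⟨·,·⟩ is an inner product exactly when A is positive definite.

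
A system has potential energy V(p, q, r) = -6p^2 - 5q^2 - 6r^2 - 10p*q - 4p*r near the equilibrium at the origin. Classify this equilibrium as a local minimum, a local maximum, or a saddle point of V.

local maximum

The Hessian at the origin is H = [[-12, -10, -4], [-10, -10, 0], [-4, 0, -12]].
Row-reducing H symmetrically gives the diagonal entries -12, -5/3, -4.
So there are 3 negative pivots.
H is negative definite, so the origin is a strict local maximum.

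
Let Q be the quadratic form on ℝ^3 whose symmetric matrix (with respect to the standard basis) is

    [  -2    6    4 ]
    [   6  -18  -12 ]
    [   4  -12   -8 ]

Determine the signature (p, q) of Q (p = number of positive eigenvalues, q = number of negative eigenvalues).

Row-reducing A symmetrically gives the diagonal entries -2, 0, 0.
That gives 1 negative, 2 zero pivots.

(0, 1)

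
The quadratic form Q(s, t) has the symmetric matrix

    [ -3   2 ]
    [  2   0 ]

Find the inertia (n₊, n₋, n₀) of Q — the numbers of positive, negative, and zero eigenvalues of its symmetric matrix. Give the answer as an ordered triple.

Symmetric row and column elimination reduces A to a congruent diagonal form with pivots -3, 4/3.
So there are 1 positive, 1 negative pivots.

(1, 1, 0)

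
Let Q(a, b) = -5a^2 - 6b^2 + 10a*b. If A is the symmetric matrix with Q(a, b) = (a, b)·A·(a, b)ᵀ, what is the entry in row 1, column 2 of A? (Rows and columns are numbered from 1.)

5

The coefficient of a·b in Q is 10. For a symmetric A this equals A[1,2] + A[2,1] = 2·A[1,2].
So A[1,2] = 10/2 = 5.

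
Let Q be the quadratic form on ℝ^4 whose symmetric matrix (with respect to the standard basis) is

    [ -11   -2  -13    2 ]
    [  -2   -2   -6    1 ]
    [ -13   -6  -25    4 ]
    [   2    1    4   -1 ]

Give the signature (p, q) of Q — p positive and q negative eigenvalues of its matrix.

(0, 4)

Row-reducing A symmetrically gives the diagonal entries -11, -18/11, -14/9, -5/14.
That gives 4 negative pivots.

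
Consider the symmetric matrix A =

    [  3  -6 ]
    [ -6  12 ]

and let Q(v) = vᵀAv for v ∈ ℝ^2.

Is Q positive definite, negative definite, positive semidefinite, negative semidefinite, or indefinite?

positive semidefinite

For the 2×2 matrix [[3, -6], [-6, 12]]: det = 3·12 − (-6)² = 0, trace = 15.
det = 0 so one eigenvalue is zero; the form is semidefinite with the sign of the trace.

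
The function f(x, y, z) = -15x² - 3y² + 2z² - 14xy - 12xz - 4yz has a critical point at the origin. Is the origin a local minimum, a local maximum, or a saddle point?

saddle point

The Hessian at the origin is H = [[-30, -14, -12], [-14, -6, -4], [-12, -4, 4]].
An LDLᵀ factorisation of H has diagonal entries -30, 8/15, 4.
So there are 2 positive, 1 negative pivots.
H is indefinite, so the origin is a saddle point.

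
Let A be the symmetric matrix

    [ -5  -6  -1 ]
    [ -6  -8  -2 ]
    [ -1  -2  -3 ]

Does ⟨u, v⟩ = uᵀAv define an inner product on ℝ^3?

Leading principal minors: Δ_1 = -5, Δ_2 = 4, Δ_3 = -8.
The signs alternate starting with Δ_1 < 0, so by Sylvester's criterion Q is negative definite.
⟨·,·⟩ is an inner product exactly when A is positive definite.

no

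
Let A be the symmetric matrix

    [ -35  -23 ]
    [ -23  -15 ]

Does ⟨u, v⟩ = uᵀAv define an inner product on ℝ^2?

Row-reducing A symmetrically gives the diagonal entries -35, 4/35.
So there are 1 positive, 1 negative pivots.
Hence Q is indefinite.
⟨·,·⟩ is an inner product exactly when A is positive definite.

no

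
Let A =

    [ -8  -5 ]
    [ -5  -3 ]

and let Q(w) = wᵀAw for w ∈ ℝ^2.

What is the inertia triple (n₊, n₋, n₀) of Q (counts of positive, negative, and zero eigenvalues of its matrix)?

Row-reducing A symmetrically gives the diagonal entries -8, 1/8.
So there are 1 positive, 1 negative pivots.

(1, 1, 0)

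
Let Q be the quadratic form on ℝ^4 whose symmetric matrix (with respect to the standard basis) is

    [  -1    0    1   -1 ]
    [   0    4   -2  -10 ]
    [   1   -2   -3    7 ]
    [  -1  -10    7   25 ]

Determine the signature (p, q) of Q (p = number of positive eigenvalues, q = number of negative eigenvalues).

(2, 2)

Applying the same elementary operations to the rows and columns of A produces a congruent diagonal matrix with entries -1, 4, -3, 4/3.
So there are 2 positive, 2 negative pivots.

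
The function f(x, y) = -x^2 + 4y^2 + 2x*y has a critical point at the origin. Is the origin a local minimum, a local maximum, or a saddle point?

saddle point

The Hessian at the origin is H = [[-2, 2], [2, 8]].
det H = -2·8 − (2)² = -20 < 0, so H is indefinite.
Therefore the origin is a saddle point.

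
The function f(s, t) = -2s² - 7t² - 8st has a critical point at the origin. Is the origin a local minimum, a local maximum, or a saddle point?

The Hessian at the origin is H = [[-4, -8], [-8, -14]].
det H = -4·-14 − (-8)² = -8 < 0, so H is indefinite.
Therefore the origin is a saddle point.

saddle point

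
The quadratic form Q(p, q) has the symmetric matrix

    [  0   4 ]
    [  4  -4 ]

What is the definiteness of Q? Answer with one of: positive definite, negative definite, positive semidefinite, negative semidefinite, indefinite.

indefinite

For the 2×2 matrix [[0, 4], [4, -4]]: det = 0·-4 − (4)² = -16, trace = -4.
det < 0 so the eigenvalues have opposite signs; the form is indefinite.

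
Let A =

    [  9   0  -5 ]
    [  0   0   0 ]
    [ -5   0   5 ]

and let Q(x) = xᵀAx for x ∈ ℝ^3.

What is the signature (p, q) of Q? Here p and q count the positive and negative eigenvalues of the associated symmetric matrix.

Row-reducing A symmetrically gives the diagonal entries 9, 0, 20/9.
Counting signs: 2 positive, 1 zero.

(2, 0)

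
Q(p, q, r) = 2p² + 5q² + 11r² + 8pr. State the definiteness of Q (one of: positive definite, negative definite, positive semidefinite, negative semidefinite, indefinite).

The symmetric matrix of Q is A = [[2, 0, 4], [0, 5, 0], [4, 0, 11]].
Leading principal minors: Δ_1 = 2, Δ_2 = 10, Δ_3 = 30.
All leading principal minors are positive, so by Sylvester's criterion Q is positive definite.

positive definite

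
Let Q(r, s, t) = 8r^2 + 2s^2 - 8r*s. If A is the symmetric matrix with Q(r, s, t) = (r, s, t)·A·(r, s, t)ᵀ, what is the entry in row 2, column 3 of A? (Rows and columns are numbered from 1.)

The coefficient of s·t in Q is 0. For a symmetric A this equals A[2,3] + A[3,2] = 2·A[2,3].
So A[2,3] = 0/2 = 0.

0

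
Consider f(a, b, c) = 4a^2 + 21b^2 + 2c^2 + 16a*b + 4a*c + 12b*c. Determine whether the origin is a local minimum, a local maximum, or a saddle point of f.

The Hessian at the origin is H = [[8, 16, 4], [16, 42, 12], [4, 12, 4]].
Congruent diagonalization of H (simultaneous row and column reduction) yields pivots 8, 10, 2/5.
Counting signs: 3 positive.
H is positive definite, so the origin is a strict local minimum.

local minimum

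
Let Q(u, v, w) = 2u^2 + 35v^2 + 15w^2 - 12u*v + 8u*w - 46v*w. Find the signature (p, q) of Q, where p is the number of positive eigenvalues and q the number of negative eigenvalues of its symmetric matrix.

(2, 1)

Write A = [[2, -6, 4], [-6, 35, -23], [4, -23, 15]].
Congruent diagonalization of A (simultaneous row and column reduction) yields pivots 2, 17, -2/17.
Counting signs: 2 positive, 1 negative.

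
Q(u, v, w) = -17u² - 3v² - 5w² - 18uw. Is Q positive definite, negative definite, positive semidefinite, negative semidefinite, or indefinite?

The associated matrix is A = [[-17, 0, -9], [0, -3, 0], [-9, 0, -5]].
Row-reducing A symmetrically gives the diagonal entries -17, -3, -4/17.
That gives 3 negative pivots.
Hence Q is negative definite.

negative definite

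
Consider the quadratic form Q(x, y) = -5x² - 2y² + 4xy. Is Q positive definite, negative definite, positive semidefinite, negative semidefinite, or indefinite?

negative definite

The symmetric matrix of Q is [[-5, 2], [2, -2]].
For the 2×2 matrix [[-5, 2], [2, -2]]: det = -5·-2 − (2)² = 6, trace = -7.
det > 0 so both eigenvalues share the sign of the trace; trace = -7 < 0 ⇒ both negative.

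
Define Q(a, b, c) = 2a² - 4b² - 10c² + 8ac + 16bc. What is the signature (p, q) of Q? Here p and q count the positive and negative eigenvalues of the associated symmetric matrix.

Write A = [[2, 0, 4], [0, -4, 8], [4, 8, -10]].
Row-reducing A symmetrically gives the diagonal entries 2, -4, -2.
So there are 1 positive, 2 negative pivots.

(1, 2)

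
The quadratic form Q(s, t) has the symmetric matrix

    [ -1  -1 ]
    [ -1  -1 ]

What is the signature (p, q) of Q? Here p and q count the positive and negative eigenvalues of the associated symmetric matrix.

Applying the same elementary operations to the rows and columns of A produces a congruent diagonal matrix with entries -1, 0.
Counting signs: 1 negative, 1 zero.

(0, 1)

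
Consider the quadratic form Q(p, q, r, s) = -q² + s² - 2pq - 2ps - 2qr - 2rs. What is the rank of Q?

The symmetric matrix is A = [[0, -1, 0, -1], [-1, -1, -1, 0], [0, -1, 0, -1], [-1, 0, -1, 1]].
Row reduction of A gives 2 nonzero rows, so rank A = 2.

2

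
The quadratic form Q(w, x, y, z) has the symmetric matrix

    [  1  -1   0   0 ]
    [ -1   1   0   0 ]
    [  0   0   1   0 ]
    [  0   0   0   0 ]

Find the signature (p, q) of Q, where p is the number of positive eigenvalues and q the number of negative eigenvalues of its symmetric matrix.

(2, 0)

Congruent diagonalization of A (simultaneous row and column reduction) yields pivots 1, 0, 1, 0.
Counting signs: 2 positive, 2 zero.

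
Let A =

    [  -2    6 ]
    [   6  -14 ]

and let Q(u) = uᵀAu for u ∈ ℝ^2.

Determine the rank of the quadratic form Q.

An LDLᵀ factorisation of A has diagonal entries -2, 4.
Counting signs: 1 positive, 1 negative.
The rank is the number of nonzero pivots: 2.

2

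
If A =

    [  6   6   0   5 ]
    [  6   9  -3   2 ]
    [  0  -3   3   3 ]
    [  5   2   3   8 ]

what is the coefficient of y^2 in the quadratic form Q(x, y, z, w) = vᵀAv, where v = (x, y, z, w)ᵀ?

9

The coefficient of y^2 is the diagonal entry A[2,2] = 9.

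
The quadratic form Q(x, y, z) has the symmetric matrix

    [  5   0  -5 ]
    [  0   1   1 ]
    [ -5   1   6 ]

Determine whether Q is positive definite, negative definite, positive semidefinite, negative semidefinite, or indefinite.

Applying the same elementary operations to the rows and columns of A produces a congruent diagonal matrix with entries 5, 1, 0.
That gives 2 positive, 1 zero pivots.
Hence Q is positive semidefinite.

positive semidefinite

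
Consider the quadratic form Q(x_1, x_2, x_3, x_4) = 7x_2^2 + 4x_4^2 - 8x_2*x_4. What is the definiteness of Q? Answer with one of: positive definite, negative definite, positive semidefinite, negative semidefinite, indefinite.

positive semidefinite

The symmetric matrix is A = [[0, 0, 0, 0], [0, 7, 0, -4], [0, 0, 0, 0], [0, -4, 0, 4]].
Congruent diagonalization of A (simultaneous row and column reduction) yields pivots 0, 7, 0, 12/7.
That gives 2 positive, 2 zero pivots.
Hence Q is positive semidefinite.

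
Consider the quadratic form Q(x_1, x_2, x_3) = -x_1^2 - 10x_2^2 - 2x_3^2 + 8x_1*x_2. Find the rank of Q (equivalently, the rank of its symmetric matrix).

The associated matrix is A = [[-1, 4, 0], [4, -10, 0], [0, 0, -2]].
Symmetric row and column elimination reduces A to a congruent diagonal form with pivots -1, 6, -2.
Counting signs: 1 positive, 2 negative.
The rank is the number of nonzero pivots: 3.

3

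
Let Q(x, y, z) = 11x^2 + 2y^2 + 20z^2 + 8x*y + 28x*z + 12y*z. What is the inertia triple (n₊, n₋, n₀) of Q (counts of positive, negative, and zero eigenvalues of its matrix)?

The symmetric matrix is A = [[11, 4, 14], [4, 2, 6], [14, 6, 20]].
An LDLᵀ factorisation of A has diagonal entries 11, 6/11, 2/3.
So there are 3 positive pivots.

(3, 0, 0)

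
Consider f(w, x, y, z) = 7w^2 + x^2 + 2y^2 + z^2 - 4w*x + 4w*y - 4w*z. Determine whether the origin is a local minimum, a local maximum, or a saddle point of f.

The Hessian at the origin is H = [[14, -4, 4, -4], [-4, 2, 0, 0], [4, 0, 4, 0], [-4, 0, 0, 2]].
An LDLᵀ factorisation of H has diagonal entries 14, 6/7, 4/3, -6.
Counting signs: 3 positive, 1 negative.
H is indefinite, so the origin is a saddle point.

saddle point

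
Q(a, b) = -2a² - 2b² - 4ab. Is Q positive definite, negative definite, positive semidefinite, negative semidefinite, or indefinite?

negative semidefinite

Write A = [[-2, -2], [-2, -2]].
Row-reducing A symmetrically gives the diagonal entries -2, 0.
Counting signs: 1 negative, 1 zero.
Hence Q is negative semidefinite.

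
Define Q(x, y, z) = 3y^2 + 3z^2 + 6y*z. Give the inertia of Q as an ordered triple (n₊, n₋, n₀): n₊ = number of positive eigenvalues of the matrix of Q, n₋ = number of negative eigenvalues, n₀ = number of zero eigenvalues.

(1, 0, 2)

Write A = [[0, 0, 0], [0, 3, 3], [0, 3, 3]].
Row-reducing A symmetrically gives the diagonal entries 0, 3, 0.
So there are 1 positive, 2 zero pivots.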